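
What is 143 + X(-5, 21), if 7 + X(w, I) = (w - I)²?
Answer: 812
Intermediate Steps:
X(w, I) = -7 + (w - I)²
143 + X(-5, 21) = 143 + (-7 + (21 - 1*(-5))²) = 143 + (-7 + (21 + 5)²) = 143 + (-7 + 26²) = 143 + (-7 + 676) = 143 + 669 = 812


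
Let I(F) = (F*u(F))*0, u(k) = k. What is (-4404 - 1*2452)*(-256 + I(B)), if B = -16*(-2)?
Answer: 1755136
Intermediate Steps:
B = 32
I(F) = 0 (I(F) = (F*F)*0 = F²*0 = 0)
(-4404 - 1*2452)*(-256 + I(B)) = (-4404 - 1*2452)*(-256 + 0) = (-4404 - 2452)*(-256) = -6856*(-256) = 1755136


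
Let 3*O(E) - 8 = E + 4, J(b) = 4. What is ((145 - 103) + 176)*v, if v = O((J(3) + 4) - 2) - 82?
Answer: -16568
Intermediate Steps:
O(E) = 4 + E/3 (O(E) = 8/3 + (E + 4)/3 = 8/3 + (4 + E)/3 = 8/3 + (4/3 + E/3) = 4 + E/3)
v = -76 (v = (4 + ((4 + 4) - 2)/3) - 82 = (4 + (8 - 2)/3) - 82 = (4 + (⅓)*6) - 82 = (4 + 2) - 82 = 6 - 82 = -76)
((145 - 103) + 176)*v = ((145 - 103) + 176)*(-76) = (42 + 176)*(-76) = 218*(-76) = -16568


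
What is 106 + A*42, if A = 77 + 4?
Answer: 3508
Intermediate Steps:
A = 81
106 + A*42 = 106 + 81*42 = 106 + 3402 = 3508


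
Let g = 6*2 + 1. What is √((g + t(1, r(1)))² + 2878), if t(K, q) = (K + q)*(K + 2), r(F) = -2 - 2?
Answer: √2894 ≈ 53.796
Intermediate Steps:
r(F) = -4
t(K, q) = (2 + K)*(K + q) (t(K, q) = (K + q)*(2 + K) = (2 + K)*(K + q))
g = 13 (g = 12 + 1 = 13)
√((g + t(1, r(1)))² + 2878) = √((13 + (1² + 2*1 + 2*(-4) + 1*(-4)))² + 2878) = √((13 + (1 + 2 - 8 - 4))² + 2878) = √((13 - 9)² + 2878) = √(4² + 2878) = √(16 + 2878) = √2894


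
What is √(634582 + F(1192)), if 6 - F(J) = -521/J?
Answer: 3*√25046218474/596 ≈ 796.61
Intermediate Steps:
F(J) = 6 + 521/J (F(J) = 6 - (-521)/J = 6 + 521/J)
√(634582 + F(1192)) = √(634582 + (6 + 521/1192)) = √(634582 + 7673/1192) = √(756429417/1192) = 3*√25046218474/596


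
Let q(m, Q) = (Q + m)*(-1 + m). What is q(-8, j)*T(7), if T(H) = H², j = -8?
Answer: 7056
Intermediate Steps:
q(m, Q) = (-1 + m)*(Q + m)
q(-8, j)*T(7) = ((-8)² - 1*(-8) - 1*(-8) - 8*(-8))*7² = (64 + 8 + 8 + 64)*49 = 144*49 = 7056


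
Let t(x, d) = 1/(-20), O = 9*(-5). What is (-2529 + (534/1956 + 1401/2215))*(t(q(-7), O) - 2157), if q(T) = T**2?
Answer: 78754402363609/14441800 ≈ 5.4532e+6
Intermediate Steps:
O = -45
t(x, d) = -1/20
(-2529 + (534/1956 + 1401/2215))*(t(q(-7), O) - 2157) = (-2529 + (534/1956 + 1401/2215))*(-1/20 - 2157) = (-2529 + (534*(1/1956) + 1401*(1/2215)))*(-43141/20) = (-2529 + (89/326 + 1401/2215))*(-43141/20) = (-2529 + 653861/722090)*(-43141/20) = -1825511749/722090*(-43141/20) = 78754402363609/14441800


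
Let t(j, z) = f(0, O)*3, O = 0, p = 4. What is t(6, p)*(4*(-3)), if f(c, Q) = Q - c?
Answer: 0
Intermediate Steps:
t(j, z) = 0 (t(j, z) = (0 - 1*0)*3 = (0 + 0)*3 = 0*3 = 0)
t(6, p)*(4*(-3)) = 0*(4*(-3)) = 0*(-12) = 0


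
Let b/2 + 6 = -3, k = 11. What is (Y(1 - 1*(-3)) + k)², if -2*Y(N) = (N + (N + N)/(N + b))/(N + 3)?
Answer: 277729/2401 ≈ 115.67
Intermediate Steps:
b = -18 (b = -12 + 2*(-3) = -12 - 6 = -18)
Y(N) = -(N + 2*N/(-18 + N))/(2*(3 + N)) (Y(N) = -(N + (N + N)/(N - 18))/(2*(N + 3)) = -(N + (2*N)/(-18 + N))/(2*(3 + N)) = -(N + 2*N/(-18 + N))/(2*(3 + N)))
(Y(1 - 1*(-3)) + k)² = ((1 - 1*(-3))*(16 - (1 - 1*(-3)))/(2*(-54 + (1 - 1*(-3))² - 15*(1 - 1*(-3)))) + 11)² = ((1 + 3)*(16 - (1 + 3))/(2*(-54 + (1 + 3)² - 15*(1 + 3))) + 11)² = ((½)*4*(16 - 1*4)/(-54 + 4² - 15*4) + 11)² = ((½)*4*(16 - 4)/(-54 + 16 - 60) + 11)² = ((½)*4*12/(-98) + 11)² = ((½)*4*(-1/98)*12 + 11)² = (-12/49 + 11)² = (527/49)² = 277729/2401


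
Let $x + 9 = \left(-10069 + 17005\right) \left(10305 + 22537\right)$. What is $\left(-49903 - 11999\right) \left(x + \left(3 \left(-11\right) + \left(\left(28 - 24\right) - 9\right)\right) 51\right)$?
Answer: $-14100666793830$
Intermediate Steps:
$x = 227792103$ ($x = -9 + \left(-10069 + 17005\right) \left(10305 + 22537\right) = -9 + 6936 \cdot 32842 = -9 + 227792112 = 227792103$)
$\left(-49903 - 11999\right) \left(x + \left(3 \left(-11\right) + \left(\left(28 - 24\right) - 9\right)\right) 51\right) = \left(-49903 - 11999\right) \left(227792103 + \left(3 \left(-11\right) + \left(\left(28 - 24\right) - 9\right)\right) 51\right) = - 61902 \left(227792103 + \left(-33 + \left(4 - 9\right)\right) 51\right) = - 61902 \left(227792103 + \left(-33 - 5\right) 51\right) = - 61902 \left(227792103 - 1938\right) = \left(-61902\right) 227790165 = -14100666793830$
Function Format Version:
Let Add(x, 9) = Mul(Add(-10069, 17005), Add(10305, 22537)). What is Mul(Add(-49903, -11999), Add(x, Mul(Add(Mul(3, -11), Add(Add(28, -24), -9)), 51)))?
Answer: -14100666793830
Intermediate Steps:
x = 227792103 (x = Add(-9, Mul(Add(-10069, 17005), Add(10305, 22537))) = Add(-9, Mul(6936, 32842)) = Add(-9, 227792112) = 227792103)
Mul(Add(-49903, -11999), Add(x, Mul(Add(Mul(3, -11), Add(Add(28, -24), -9)), 51))) = Mul(Add(-49903, -11999), Add(227792103, Mul(Add(Mul(3, -11), Add(Add(28, -24), -9)), 51))) = Mul(-61902, Add(227792103, Mul(Add(-33, Add(4, -9)), 51))) = Mul(-61902, Add(227792103, Mul(Add(-33, -5), 51))) = Mul(-61902, Add(227792103, Mul(-38, 51))) = Mul(-61902, Add(227792103, -1938)) = Mul(-61902, 227790165) = -14100666793830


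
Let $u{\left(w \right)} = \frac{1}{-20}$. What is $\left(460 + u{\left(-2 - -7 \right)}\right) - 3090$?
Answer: $- \frac{52601}{20} \approx -2630.1$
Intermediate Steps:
$u{\left(w \right)} = - \frac{1}{20}$
$\left(460 + u{\left(-2 - -7 \right)}\right) - 3090 = \left(460 - \frac{1}{20}\right) - 3090 = \frac{9199}{20} - 3090 = - \frac{52601}{20}$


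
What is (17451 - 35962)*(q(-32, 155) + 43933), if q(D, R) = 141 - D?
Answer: -816446166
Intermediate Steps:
(17451 - 35962)*(q(-32, 155) + 43933) = (17451 - 35962)*((141 - 1*(-32)) + 43933) = -18511*((141 + 32) + 43933) = -18511*(173 + 43933) = -18511*44106 = -816446166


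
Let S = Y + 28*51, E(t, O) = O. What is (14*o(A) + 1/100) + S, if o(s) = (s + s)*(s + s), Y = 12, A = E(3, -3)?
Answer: 194401/100 ≈ 1944.0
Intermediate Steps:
A = -3
o(s) = 4*s² (o(s) = (2*s)*(2*s) = 4*s²)
S = 1440 (S = 12 + 28*51 = 12 + 1428 = 1440)
(14*o(A) + 1/100) + S = (14*(4*(-3)²) + 1/100) + 1440 = (14*(4*9) + 1/100) + 1440 = (14*36 + 1/100) + 1440 = (504 + 1/100) + 1440 = 50401/100 + 1440 = 194401/100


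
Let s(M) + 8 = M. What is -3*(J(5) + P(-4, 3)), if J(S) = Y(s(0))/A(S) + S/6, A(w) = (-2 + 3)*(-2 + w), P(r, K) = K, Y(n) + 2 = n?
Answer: -3/2 ≈ -1.5000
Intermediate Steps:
s(M) = -8 + M
Y(n) = -2 + n
A(w) = -2 + w (A(w) = 1*(-2 + w) = -2 + w)
J(S) = -10/(-2 + S) + S/6 (J(S) = (-2 + (-8 + 0))/(-2 + S) + S/6 = (-2 - 8)/(-2 + S) + S*(⅙) = -10/(-2 + S) + S/6)
-3*(J(5) + P(-4, 3)) = -3*((-60 + 5*(-2 + 5))/(6*(-2 + 5)) + 3) = -3*((⅙)*(-60 + 5*3)/3 + 3) = -3*((⅙)*(⅓)*(-60 + 15) + 3) = -3*((⅙)*(⅓)*(-45) + 3) = -3*(-5/2 + 3) = -3*½ = -3/2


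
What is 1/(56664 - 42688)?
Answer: 1/13976 ≈ 7.1551e-5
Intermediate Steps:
1/(56664 - 42688) = 1/13976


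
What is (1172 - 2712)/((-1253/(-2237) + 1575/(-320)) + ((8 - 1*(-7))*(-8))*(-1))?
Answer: -220478720/16555697 ≈ -13.317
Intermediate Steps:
(1172 - 2712)/((-1253/(-2237) + 1575/(-320)) + ((8 - 1*(-7))*(-8))*(-1)) = -1540/((-1253*(-1/2237) + 1575*(-1/320)) + ((8 + 7)*(-8))*(-1)) = -1540/((1253/2237 - 315/64) + (15*(-8))*(-1)) = -1540/(-624463/143168 - 120*(-1)) = -1540/(-624463/143168 + 120) = -1540/16555697/143168 = -1540*143168/16555697 = -220478720/16555697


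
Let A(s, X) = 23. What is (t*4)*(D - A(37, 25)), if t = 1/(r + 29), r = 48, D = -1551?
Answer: -6296/77 ≈ -81.766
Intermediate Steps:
t = 1/77 (t = 1/(48 + 29) = 1/77 ≈ 0.012987)
(t*4)*(D - A(37, 25)) = ((1/77)*4)*(-1551 - 1*23) = 4*(-1551 - 23)/77 = (4/77)*(-1574) = -6296/77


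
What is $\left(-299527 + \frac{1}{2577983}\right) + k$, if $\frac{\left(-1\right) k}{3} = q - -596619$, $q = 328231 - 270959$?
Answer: $- \frac{5829335159599}{2577983} \approx -2.2612 \cdot 10^{6}$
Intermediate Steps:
$q = 57272$
$k = -1961673$ ($k = - 3 \left(57272 - -596619\right) = - 3 \left(57272 + 596619\right) = \left(-3\right) 653891 = -1961673$)
$\left(-299527 + \frac{1}{2577983}\right) + k = \left(-299527 + \frac{1}{2577983}\right) - 1961673 = - \frac{772175514040}{2577983} - 1961673 = - \frac{5829335159599}{2577983}$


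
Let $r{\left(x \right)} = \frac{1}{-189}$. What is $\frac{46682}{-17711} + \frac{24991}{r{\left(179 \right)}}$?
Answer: $- \frac{83654395271}{17711} \approx -4.7233 \cdot 10^{6}$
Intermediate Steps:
$r{\left(x \right)} = - \frac{1}{189}$
$\frac{46682}{-17711} + \frac{24991}{r{\left(179 \right)}} = \frac{46682}{-17711} + \frac{24991}{- \frac{1}{189}} = 46682 \left(- \frac{1}{17711}\right) + 24991 \left(-189\right) = - \frac{46682}{17711} - 4723299 = - \frac{83654395271}{17711}$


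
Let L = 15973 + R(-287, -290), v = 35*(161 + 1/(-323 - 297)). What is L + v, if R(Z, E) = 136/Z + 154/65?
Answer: 49988311567/2313220 ≈ 21610.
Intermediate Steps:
R(Z, E) = 154/65 + 136/Z (R(Z, E) = 136/Z + 154*(1/65) = 136/Z + 154/65 = 154/65 + 136/Z)
v = 698733/124 (v = 35*(161 + 1/(-620)) = 35*(161 - 1/620) = 35*(99819/620) = 698733/124 ≈ 5634.9)
L = 298011673/18655 (L = 15973 + (154/65 + 136/(-287)) = 15973 + (154/65 + 136*(-1/287)) = 15973 + (154/65 - 136/287) = 15973 + 35358/18655 = 298011673/18655 ≈ 15975.)
L + v = 298011673/18655 + 698733/124 = 49988311567/2313220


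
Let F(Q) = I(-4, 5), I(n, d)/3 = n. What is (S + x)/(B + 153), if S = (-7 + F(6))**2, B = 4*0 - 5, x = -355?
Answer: 3/74 ≈ 0.040541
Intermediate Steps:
I(n, d) = 3*n
F(Q) = -12 (F(Q) = 3*(-4) = -12)
B = -5 (B = 0 - 5 = -5)
S = 361 (S = (-7 - 12)**2 = (-19)**2 = 361)
(S + x)/(B + 153) = (361 - 355)/(-5 + 153) = 6/148 = 6*(1/148) = 3/74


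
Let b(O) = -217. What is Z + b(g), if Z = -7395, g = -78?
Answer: -7612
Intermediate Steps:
Z + b(g) = -7395 - 217 = -7612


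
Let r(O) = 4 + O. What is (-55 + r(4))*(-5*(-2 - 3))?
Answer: -1175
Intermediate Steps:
(-55 + r(4))*(-5*(-2 - 3)) = (-55 + (4 + 4))*(-5*(-2 - 3)) = (-55 + 8)*(-5*(-5)) = -47*25 = -1175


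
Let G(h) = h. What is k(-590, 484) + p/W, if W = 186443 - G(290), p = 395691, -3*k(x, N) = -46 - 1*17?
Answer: 1434968/62051 ≈ 23.126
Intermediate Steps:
k(x, N) = 21 (k(x, N) = -(-46 - 1*17)/3 = -(-46 - 17)/3 = -⅓*(-63) = 21)
W = 186153 (W = 186443 - 1*290 = 186443 - 290 = 186153)
k(-590, 484) + p/W = 21 + 395691/186153 = 21 + 395691*(1/186153) = 21 + 131897/62051 = 1434968/62051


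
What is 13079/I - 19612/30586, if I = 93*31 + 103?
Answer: 170736431/45664898 ≈ 3.7389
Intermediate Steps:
I = 2986 (I = 2883 + 103 = 2986)
13079/I - 19612/30586 = 13079/2986 - 19612/30586 = 13079*(1/2986) - 19612*1/30586 = 13079/2986 - 9806/15293 = 170736431/45664898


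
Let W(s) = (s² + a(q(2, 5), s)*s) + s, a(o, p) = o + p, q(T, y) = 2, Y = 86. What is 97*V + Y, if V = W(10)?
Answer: 22396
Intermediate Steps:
W(s) = s + s² + s*(2 + s) (W(s) = (s² + (2 + s)*s) + s = (s² + s*(2 + s)) + s = s + s² + s*(2 + s))
V = 230 (V = 10*(3 + 2*10) = 10*(3 + 20) = 10*23 = 230)
97*V + Y = 97*230 + 86 = 22310 + 86 = 22396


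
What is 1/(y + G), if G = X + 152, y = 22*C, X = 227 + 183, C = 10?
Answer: 1/782 ≈ 0.0012788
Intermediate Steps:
X = 410
y = 220 (y = 22*10 = 220)
G = 562 (G = 410 + 152 = 562)
1/(y + G) = 1/(220 + 562) = 1/782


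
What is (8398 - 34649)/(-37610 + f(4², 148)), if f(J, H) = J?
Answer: 26251/37594 ≈ 0.69828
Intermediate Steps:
(8398 - 34649)/(-37610 + f(4², 148)) = (8398 - 34649)/(-37610 + 4²) = -26251/(-37610 + 16) = -26251/(-37594) = -26251*(-1/37594) = 26251/37594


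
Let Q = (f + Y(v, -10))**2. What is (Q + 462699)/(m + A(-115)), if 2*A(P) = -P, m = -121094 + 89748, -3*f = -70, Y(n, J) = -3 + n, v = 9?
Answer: -8344070/563193 ≈ -14.816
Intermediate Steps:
f = 70/3 (f = -1/3*(-70) = 70/3 ≈ 23.333)
Q = 7744/9 (Q = (70/3 + (-3 + 9))**2 = (70/3 + 6)**2 = (88/3)**2 = 7744/9 ≈ 860.44)
m = -31346
A(P) = -P/2 (A(P) = (-P)/2 = -P/2)
(Q + 462699)/(m + A(-115)) = (7744/9 + 462699)/(-31346 - 1/2*(-115)) = 4172035/(9*(-31346 + 115/2)) = 4172035/(9*(-62577/2)) = (4172035/9)*(-2/62577) = -8344070/563193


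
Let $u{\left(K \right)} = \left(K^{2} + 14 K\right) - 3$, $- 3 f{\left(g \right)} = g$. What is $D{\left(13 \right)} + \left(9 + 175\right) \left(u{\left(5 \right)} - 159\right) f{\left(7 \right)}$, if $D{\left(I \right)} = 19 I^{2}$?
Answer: $\frac{95929}{3} \approx 31976.0$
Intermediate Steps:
$f{\left(g \right)} = - \frac{g}{3}$
$u{\left(K \right)} = -3 + K^{2} + 14 K$ ($u{\left(K \right)} = \left(K^{2} + 14 K\right) - 3 = -3 + K^{2} + 14 K$)
$D{\left(13 \right)} + \left(9 + 175\right) \left(u{\left(5 \right)} - 159\right) f{\left(7 \right)} = 19 \cdot 13^{2} + \left(9 + 175\right) \left(\left(-3 + 5^{2} + 14 \cdot 5\right) - 159\right) \left(\left(- \frac{1}{3}\right) 7\right) = 19 \cdot 169 + 184 \left(\left(-3 + 25 + 70\right) - 159\right) \left(- \frac{7}{3}\right) = 3211 + 184 \left(92 - 159\right) \left(- \frac{7}{3}\right) = 3211 + 184 \left(-67\right) \left(- \frac{7}{3}\right) = 3211 - - \frac{86296}{3} = 3211 + \frac{86296}{3} = \frac{95929}{3}$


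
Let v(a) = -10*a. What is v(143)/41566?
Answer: -715/20783 ≈ -0.034403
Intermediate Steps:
v(143)/41566 = -10*143/41566 = -1430*1/41566 = -715/20783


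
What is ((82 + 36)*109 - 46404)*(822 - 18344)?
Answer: 587722924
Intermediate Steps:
((82 + 36)*109 - 46404)*(822 - 18344) = (118*109 - 46404)*(-17522) = (12862 - 46404)*(-17522) = -33542*(-17522) = 587722924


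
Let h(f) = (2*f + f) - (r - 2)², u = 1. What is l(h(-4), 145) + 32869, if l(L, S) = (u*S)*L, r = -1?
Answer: 29824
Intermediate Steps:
h(f) = -9 + 3*f (h(f) = (2*f + f) - (-1 - 2)² = 3*f - 1*(-3)² = 3*f - 1*9 = 3*f - 9 = -9 + 3*f)
l(L, S) = L*S (l(L, S) = (1*S)*L = S*L = L*S)
l(h(-4), 145) + 32869 = (-9 + 3*(-4))*145 + 32869 = (-9 - 12)*145 + 32869 = -21*145 + 32869 = -3045 + 32869 = 29824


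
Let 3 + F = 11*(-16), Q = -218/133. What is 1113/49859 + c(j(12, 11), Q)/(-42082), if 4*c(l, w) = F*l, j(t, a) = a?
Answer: 285521435/8392665752 ≈ 0.034020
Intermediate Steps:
Q = -218/133 (Q = -218*1/133 = -218/133 ≈ -1.6391)
F = -179 (F = -3 + 11*(-16) = -3 - 176 = -179)
c(l, w) = -179*l/4 (c(l, w) = (-179*l)/4 = -179*l/4)
1113/49859 + c(j(12, 11), Q)/(-42082) = 1113/49859 - 179/4*11/(-42082) = 1113*(1/49859) - 1969/4*(-1/42082) = 1113/49859 + 1969/168328 = 285521435/8392665752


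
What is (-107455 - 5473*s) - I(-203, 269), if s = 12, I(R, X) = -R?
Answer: -173334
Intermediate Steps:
(-107455 - 5473*s) - I(-203, 269) = (-107455 - 5473*12) - (-1)*(-203) = (-107455 - 1*65676) - 1*203 = (-107455 - 65676) - 203 = -173131 - 203 = -173334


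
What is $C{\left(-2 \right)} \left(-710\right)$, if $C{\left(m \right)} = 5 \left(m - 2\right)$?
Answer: $14200$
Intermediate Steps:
$C{\left(m \right)} = -10 + 5 m$ ($C{\left(m \right)} = 5 \left(-2 + m\right) = -10 + 5 m$)
$C{\left(-2 \right)} \left(-710\right) = \left(-10 + 5 \left(-2\right)\right) \left(-710\right) = \left(-10 - 10\right) \left(-710\right) = \left(-20\right) \left(-710\right) = 14200$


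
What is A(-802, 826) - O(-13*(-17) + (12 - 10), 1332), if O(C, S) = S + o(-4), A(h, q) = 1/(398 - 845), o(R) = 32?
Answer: -609709/447 ≈ -1364.0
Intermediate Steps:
A(h, q) = -1/447 (A(h, q) = 1/(-447) = -1/447)
O(C, S) = 32 + S (O(C, S) = S + 32 = 32 + S)
A(-802, 826) - O(-13*(-17) + (12 - 10), 1332) = -1/447 - (32 + 1332) = -1/447 - 1*1364 = -1/447 - 1364 = -609709/447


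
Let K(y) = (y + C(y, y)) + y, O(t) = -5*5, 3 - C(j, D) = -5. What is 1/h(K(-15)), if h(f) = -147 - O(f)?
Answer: -1/122 ≈ -0.0081967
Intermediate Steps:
C(j, D) = 8 (C(j, D) = 3 - 1*(-5) = 3 + 5 = 8)
O(t) = -25
K(y) = 8 + 2*y (K(y) = (y + 8) + y = (8 + y) + y = 8 + 2*y)
h(f) = -122 (h(f) = -147 - 1*(-25) = -147 + 25 = -122)
1/h(K(-15)) = 1/(-122) = -1/122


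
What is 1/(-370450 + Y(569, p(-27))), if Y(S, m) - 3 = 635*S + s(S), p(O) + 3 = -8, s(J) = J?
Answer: -1/8563 ≈ -0.00011678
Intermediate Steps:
p(O) = -11 (p(O) = -3 - 8 = -11)
Y(S, m) = 3 + 636*S (Y(S, m) = 3 + (635*S + S) = 3 + 636*S)
1/(-370450 + Y(569, p(-27))) = 1/(-370450 + (3 + 636*569)) = 1/(-370450 + (3 + 361884)) = 1/(-370450 + 361887) = 1/(-8563) = -1/8563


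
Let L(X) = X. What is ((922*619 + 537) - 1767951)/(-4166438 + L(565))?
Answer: 1196696/4165873 ≈ 0.28726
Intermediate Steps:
((922*619 + 537) - 1767951)/(-4166438 + L(565)) = ((922*619 + 537) - 1767951)/(-4166438 + 565) = ((570718 + 537) - 1767951)/(-4165873) = (571255 - 1767951)*(-1/4165873) = -1196696*(-1/4165873) = 1196696/4165873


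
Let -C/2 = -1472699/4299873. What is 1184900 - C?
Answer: 5094916572302/4299873 ≈ 1.1849e+6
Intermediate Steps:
C = 2945398/4299873 (C = -(-2945398)/4299873 = -2*(-1472699/4299873) = 2945398/4299873 ≈ 0.68500)
1184900 - C = 1184900 - 1*2945398/4299873 = 1184900 - 2945398/4299873 = 5094916572302/4299873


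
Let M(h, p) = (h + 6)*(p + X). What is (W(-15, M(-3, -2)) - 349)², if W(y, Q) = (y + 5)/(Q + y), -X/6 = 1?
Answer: 184987201/1521 ≈ 1.2162e+5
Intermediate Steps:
X = -6 (X = -6*1 = -6)
M(h, p) = (-6 + p)*(6 + h) (M(h, p) = (h + 6)*(p - 6) = (6 + h)*(-6 + p) = (-6 + p)*(6 + h))
W(y, Q) = (5 + y)/(Q + y)
(W(-15, M(-3, -2)) - 349)² = ((5 - 15)/((-36 - 6*(-3) + 6*(-2) - 3*(-2)) - 15) - 349)² = (-10/((-36 + 18 - 12 + 6) - 15) - 349)² = (-10/(-24 - 15) - 349)² = (-10/(-39) - 349)² = (-1/39*(-10) - 349)² = (10/39 - 349)² = (-13601/39)² = 184987201/1521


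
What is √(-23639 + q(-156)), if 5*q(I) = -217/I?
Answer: I*√3595449585/390 ≈ 153.75*I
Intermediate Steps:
q(I) = -217/(5*I) (q(I) = (-217/I)/5 = -217/(5*I))
√(-23639 + q(-156)) = √(-23639 - 217/5/(-156)) = √(-23639 - 217/5*(-1/156)) = √(-23639 + 217/780) = √(-18438203/780) = I*√3595449585/390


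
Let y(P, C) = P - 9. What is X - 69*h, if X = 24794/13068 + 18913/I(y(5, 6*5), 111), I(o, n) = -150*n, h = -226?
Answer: 4284270823/274725 ≈ 15595.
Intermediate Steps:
y(P, C) = -9 + P
X = 209173/274725 (X = 24794/13068 + 18913/((-150*111)) = 24794*(1/13068) + 18913/(-16650) = 1127/594 + 18913*(-1/16650) = 1127/594 - 18913/16650 = 209173/274725 ≈ 0.76139)
X - 69*h = 209173/274725 - 69*(-226) = 209173/274725 - 1*(-15594) = 209173/274725 + 15594 = 4284270823/274725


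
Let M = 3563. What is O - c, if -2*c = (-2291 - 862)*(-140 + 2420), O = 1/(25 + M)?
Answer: -12896778959/3588 ≈ -3.5944e+6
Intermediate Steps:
O = 1/3588 (O = 1/(25 + 3563) = 1/3588 ≈ 0.00027871)
c = 3594420 (c = -(-2291 - 862)*(-140 + 2420)/2 = -(-3153)*2280/2 = -1/2*(-7188840) = 3594420)
O - c = 1/3588 - 1*3594420 = 1/3588 - 3594420 = -12896778959/3588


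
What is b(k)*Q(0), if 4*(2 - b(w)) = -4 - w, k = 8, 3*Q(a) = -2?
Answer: -10/3 ≈ -3.3333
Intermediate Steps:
Q(a) = -⅔ (Q(a) = (⅓)*(-2) = -⅔)
b(w) = 3 + w/4 (b(w) = 2 - (-4 - w)/4 = 2 + (1 + w/4) = 3 + w/4)
b(k)*Q(0) = (3 + (¼)*8)*(-⅔) = (3 + 2)*(-⅔) = 5*(-⅔) = -10/3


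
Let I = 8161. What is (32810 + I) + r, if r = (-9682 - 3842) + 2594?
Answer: 30041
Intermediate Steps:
r = -10930 (r = -13524 + 2594 = -10930)
(32810 + I) + r = (32810 + 8161) - 10930 = 40971 - 10930 = 30041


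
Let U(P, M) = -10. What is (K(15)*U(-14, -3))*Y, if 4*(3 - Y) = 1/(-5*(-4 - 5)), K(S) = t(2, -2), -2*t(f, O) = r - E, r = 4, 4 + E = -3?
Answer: 5929/36 ≈ 164.69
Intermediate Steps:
E = -7 (E = -4 - 3 = -7)
t(f, O) = -11/2 (t(f, O) = -(4 - 1*(-7))/2 = -(4 + 7)/2 = -½*11 = -11/2)
K(S) = -11/2
Y = 539/180 (Y = 3 - (-1/(5*(-4 - 5)))/4 = 3 - 1/(4*((-5*(-9)))) = 3 - ¼/45 = 3 - ¼*1/45 = 3 - 1/180 = 539/180 ≈ 2.9944)
(K(15)*U(-14, -3))*Y = -11/2*(-10)*(539/180) = 55*(539/180) = 5929/36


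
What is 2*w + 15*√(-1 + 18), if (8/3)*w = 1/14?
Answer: 3/56 + 15*√17 ≈ 61.900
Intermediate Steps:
w = 3/112 (w = (3/8)/14 = (3/8)*(1/14) = 3/112 ≈ 0.026786)
2*w + 15*√(-1 + 18) = 2*(3/112) + 15*√(-1 + 18) = 3/56 + 15*√17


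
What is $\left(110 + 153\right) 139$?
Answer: $36557$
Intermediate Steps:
$\left(110 + 153\right) 139 = 263 \cdot 139 = 36557$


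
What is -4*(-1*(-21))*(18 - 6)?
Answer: -1008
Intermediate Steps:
-4*(-1*(-21))*(18 - 6) = -84*12 = -4*252 = -1008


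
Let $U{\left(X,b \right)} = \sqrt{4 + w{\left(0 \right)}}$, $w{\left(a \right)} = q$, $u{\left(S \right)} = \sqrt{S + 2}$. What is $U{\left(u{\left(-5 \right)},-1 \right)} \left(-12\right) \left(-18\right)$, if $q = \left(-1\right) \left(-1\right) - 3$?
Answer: $216 \sqrt{2} \approx 305.47$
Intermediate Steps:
$u{\left(S \right)} = \sqrt{2 + S}$
$q = -2$ ($q = 1 - 3 = -2$)
$w{\left(a \right)} = -2$
$U{\left(X,b \right)} = \sqrt{2}$ ($U{\left(X,b \right)} = \sqrt{4 - 2} = \sqrt{2}$)
$U{\left(u{\left(-5 \right)},-1 \right)} \left(-12\right) \left(-18\right) = \sqrt{2} \left(-12\right) \left(-18\right) = - 12 \sqrt{2} \left(-18\right) = 216 \sqrt{2}$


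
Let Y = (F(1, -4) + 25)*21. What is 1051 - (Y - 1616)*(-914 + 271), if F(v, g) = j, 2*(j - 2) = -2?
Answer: -686959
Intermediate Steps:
j = 1 (j = 2 + (1/2)*(-2) = 2 - 1 = 1)
F(v, g) = 1
Y = 546 (Y = (1 + 25)*21 = 26*21 = 546)
1051 - (Y - 1616)*(-914 + 271) = 1051 - (546 - 1616)*(-914 + 271) = 1051 - (-1070)*(-643) = 1051 - 1*688010 = 1051 - 688010 = -686959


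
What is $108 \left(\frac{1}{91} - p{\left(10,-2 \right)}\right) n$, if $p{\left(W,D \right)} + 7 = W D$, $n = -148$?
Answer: $- \frac{39288672}{91} \approx -4.3174 \cdot 10^{5}$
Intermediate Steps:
$p{\left(W,D \right)} = -7 + D W$ ($p{\left(W,D \right)} = -7 + W D = -7 + D W$)
$108 \left(\frac{1}{91} - p{\left(10,-2 \right)}\right) n = 108 \left(\frac{1}{91} - \left(-7 - 20\right)\right) \left(-148\right) = 108 \left(\frac{1}{91} - -27\right) \left(-148\right) = 108 \left(\frac{1}{91} + 27\right) \left(-148\right) = 108 \cdot \frac{2458}{91} \left(-148\right) = \frac{265464}{91} \left(-148\right) = - \frac{39288672}{91}$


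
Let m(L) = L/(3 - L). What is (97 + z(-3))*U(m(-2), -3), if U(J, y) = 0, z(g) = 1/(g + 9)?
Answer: 0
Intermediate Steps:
z(g) = 1/(9 + g)
(97 + z(-3))*U(m(-2), -3) = (97 + 1/(9 - 3))*0 = (97 + 1/6)*0 = (97 + ⅙)*0 = (583/6)*0 = 0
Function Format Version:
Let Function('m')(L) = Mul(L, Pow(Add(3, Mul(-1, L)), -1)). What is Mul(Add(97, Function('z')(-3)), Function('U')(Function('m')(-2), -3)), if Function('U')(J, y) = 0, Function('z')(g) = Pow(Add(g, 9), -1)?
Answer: 0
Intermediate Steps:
Function('z')(g) = Pow(Add(9, g), -1)
Mul(Add(97, Function('z')(-3)), Function('U')(Function('m')(-2), -3)) = Mul(Add(97, Pow(Add(9, -3), -1)), 0) = Mul(Add(97, Pow(6, -1)), 0) = Mul(Add(97, Rational(1, 6)), 0) = Mul(Rational(583, 6), 0) = 0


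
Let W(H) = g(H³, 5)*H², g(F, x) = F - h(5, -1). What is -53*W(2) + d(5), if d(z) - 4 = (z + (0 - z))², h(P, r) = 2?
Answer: -1268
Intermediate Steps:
g(F, x) = -2 + F (g(F, x) = F - 1*2 = F - 2 = -2 + F)
W(H) = H²*(-2 + H³) (W(H) = (-2 + H³)*H² = H²*(-2 + H³))
d(z) = 4 (d(z) = 4 + (z + (0 - z))² = 4 + (z - z)² = 4 + 0² = 4 + 0 = 4)
-53*W(2) + d(5) = -53*2²*(-2 + 2³) + 4 = -212*(-2 + 8) + 4 = -212*6 + 4 = -53*24 + 4 = -1272 + 4 = -1268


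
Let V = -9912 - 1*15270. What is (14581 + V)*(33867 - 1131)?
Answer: -347034336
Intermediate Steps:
V = -25182 (V = -9912 - 15270 = -25182)
(14581 + V)*(33867 - 1131) = (14581 - 25182)*(33867 - 1131) = -10601*32736 = -347034336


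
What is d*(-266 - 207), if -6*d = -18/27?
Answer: -473/9 ≈ -52.556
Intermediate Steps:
d = ⅑ (d = -(-3)/27 = -⅙*(-⅔) = ⅑ ≈ 0.11111)
d*(-266 - 207) = (-266 - 207)/9 = (⅑)*(-473) = -473/9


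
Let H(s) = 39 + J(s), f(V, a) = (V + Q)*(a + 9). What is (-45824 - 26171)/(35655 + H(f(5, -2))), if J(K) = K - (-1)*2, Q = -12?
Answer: -71995/35647 ≈ -2.0197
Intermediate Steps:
f(V, a) = (-12 + V)*(9 + a) (f(V, a) = (V - 12)*(a + 9) = (-12 + V)*(9 + a))
J(K) = 2 + K (J(K) = K - 1*(-2) = K + 2 = 2 + K)
H(s) = 41 + s (H(s) = 39 + (2 + s) = 41 + s)
(-45824 - 26171)/(35655 + H(f(5, -2))) = (-45824 - 26171)/(35655 + (41 + (-108 - 12*(-2) + 9*5 + 5*(-2)))) = -71995/(35655 + (41 + (-108 + 24 + 45 - 10))) = -71995/(35655 + (41 - 49)) = -71995/(35655 - 8) = -71995/35647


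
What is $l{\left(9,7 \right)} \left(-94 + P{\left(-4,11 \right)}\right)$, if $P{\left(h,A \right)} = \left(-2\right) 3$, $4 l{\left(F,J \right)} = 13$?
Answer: $-325$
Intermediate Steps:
$l{\left(F,J \right)} = \frac{13}{4}$ ($l{\left(F,J \right)} = \frac{1}{4} \cdot 13 = \frac{13}{4}$)
$P{\left(h,A \right)} = -6$
$l{\left(9,7 \right)} \left(-94 + P{\left(-4,11 \right)}\right) = \frac{13 \left(-94 - 6\right)}{4} = \frac{13}{4} \left(-100\right) = -325$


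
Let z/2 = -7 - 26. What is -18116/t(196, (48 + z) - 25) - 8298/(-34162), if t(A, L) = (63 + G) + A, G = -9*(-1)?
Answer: -77081866/1144427 ≈ -67.354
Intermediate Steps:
G = 9
z = -66 (z = 2*(-7 - 26) = 2*(-33) = -66)
t(A, L) = 72 + A (t(A, L) = (63 + 9) + A = 72 + A)
-18116/t(196, (48 + z) - 25) - 8298/(-34162) = -18116/(72 + 196) - 8298/(-34162) = -18116/268 - 8298*(-1/34162) = -18116*1/268 + 4149/17081 = -4529/67 + 4149/17081 = -77081866/1144427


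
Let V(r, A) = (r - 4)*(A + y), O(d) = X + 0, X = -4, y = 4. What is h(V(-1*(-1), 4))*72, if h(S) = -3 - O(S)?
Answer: 72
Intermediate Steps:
O(d) = -4 (O(d) = -4 + 0 = -4)
V(r, A) = (-4 + r)*(4 + A) (V(r, A) = (r - 4)*(A + 4) = (-4 + r)*(4 + A))
h(S) = 1 (h(S) = -3 - 1*(-4) = -3 + 4 = 1)
h(V(-1*(-1), 4))*72 = 1*72 = 72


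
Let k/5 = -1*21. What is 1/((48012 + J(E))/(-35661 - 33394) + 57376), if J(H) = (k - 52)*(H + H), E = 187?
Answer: 69055/3962110386 ≈ 1.7429e-5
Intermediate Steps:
k = -105 (k = 5*(-1*21) = 5*(-21) = -105)
J(H) = -314*H (J(H) = (-105 - 52)*(H + H) = -314*H)
1/((48012 + J(E))/(-35661 - 33394) + 57376) = 1/((48012 - 314*187)/(-35661 - 33394) + 57376) = 1/((48012 - 58718)/(-69055) + 57376) = 1/(-10706*(-1/69055) + 57376) = 1/(10706/69055 + 57376) = 1/(3962110386/69055) = 69055/3962110386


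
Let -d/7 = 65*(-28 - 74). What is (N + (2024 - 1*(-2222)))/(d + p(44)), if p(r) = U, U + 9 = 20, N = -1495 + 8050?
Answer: 10801/46421 ≈ 0.23267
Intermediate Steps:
N = 6555
U = 11 (U = -9 + 20 = 11)
p(r) = 11
d = 46410 (d = -455*(-28 - 74) = -455*(-102) = -7*(-6630) = 46410)
(N + (2024 - 1*(-2222)))/(d + p(44)) = (6555 + (2024 - 1*(-2222)))/(46410 + 11) = (6555 + (2024 + 2222))/46421 = (6555 + 4246)*(1/46421) = 10801*(1/46421) = 10801/46421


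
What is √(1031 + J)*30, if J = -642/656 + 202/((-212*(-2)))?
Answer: 15*√77854995858/4346 ≈ 963.04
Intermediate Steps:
J = -8731/17384 (J = -642*1/656 + 202/424 = -321/328 + 202*(1/424) = -321/328 + 101/212 = -8731/17384 ≈ -0.50224)
√(1031 + J)*30 = √(1031 - 8731/17384)*30 = √(17914173/17384)*30 = (√77854995858/8692)*30 = 15*√77854995858/4346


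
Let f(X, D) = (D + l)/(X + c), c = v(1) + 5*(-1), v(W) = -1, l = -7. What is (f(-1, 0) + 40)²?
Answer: 1681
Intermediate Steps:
c = -6 (c = -1 + 5*(-1) = -1 - 5 = -6)
f(X, D) = (-7 + D)/(-6 + X) (f(X, D) = (D - 7)/(X - 6) = (-7 + D)/(-6 + X))
(f(-1, 0) + 40)² = ((-7 + 0)/(-6 - 1) + 40)² = (-7/(-7) + 40)² = (-⅐*(-7) + 40)² = (1 + 40)² = 41² = 1681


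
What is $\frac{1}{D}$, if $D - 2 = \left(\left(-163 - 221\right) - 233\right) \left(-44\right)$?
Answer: $\frac{1}{27150} \approx 3.6832 \cdot 10^{-5}$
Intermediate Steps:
$D = 27150$ ($D = 2 + \left(\left(-163 - 221\right) - 233\right) \left(-44\right) = 2 + \left(-384 - 233\right) \left(-44\right) = 2 - -27148 = 2 + 27148 = 27150$)
$\frac{1}{D} = \frac{1}{27150}$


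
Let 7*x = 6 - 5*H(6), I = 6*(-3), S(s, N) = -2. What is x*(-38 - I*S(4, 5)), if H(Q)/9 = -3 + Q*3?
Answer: 49506/7 ≈ 7072.3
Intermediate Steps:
H(Q) = -27 + 27*Q (H(Q) = 9*(-3 + Q*3) = 9*(-3 + 3*Q) = -27 + 27*Q)
I = -18
x = -669/7 (x = (6 - 5*(-27 + 27*6))/7 = (6 - 5*(-27 + 162))/7 = (6 - 5*135)/7 = (6 - 675)/7 = (⅐)*(-669) = -669/7 ≈ -95.571)
x*(-38 - I*S(4, 5)) = -669*(-38 - (-18)*(-2))/7 = -669*(-38 - 1*36)/7 = -669*(-38 - 36)/7 = -669/7*(-74) = 49506/7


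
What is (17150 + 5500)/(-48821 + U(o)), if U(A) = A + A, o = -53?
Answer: -7550/16309 ≈ -0.46293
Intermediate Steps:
U(A) = 2*A
(17150 + 5500)/(-48821 + U(o)) = (17150 + 5500)/(-48821 + 2*(-53)) = 22650/(-48821 - 106) = 22650/(-48927) = 22650*(-1/48927) = -7550/16309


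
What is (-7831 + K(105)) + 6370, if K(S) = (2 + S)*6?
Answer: -819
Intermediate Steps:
K(S) = 12 + 6*S
(-7831 + K(105)) + 6370 = (-7831 + (12 + 6*105)) + 6370 = (-7831 + (12 + 630)) + 6370 = (-7831 + 642) + 6370 = -7189 + 6370 = -819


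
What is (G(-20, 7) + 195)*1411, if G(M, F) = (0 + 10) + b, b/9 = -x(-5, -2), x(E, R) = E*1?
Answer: 352750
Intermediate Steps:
x(E, R) = E
b = 45 (b = 9*(-1*(-5)) = 9*5 = 45)
G(M, F) = 55 (G(M, F) = (0 + 10) + 45 = 10 + 45 = 55)
(G(-20, 7) + 195)*1411 = (55 + 195)*1411 = 250*1411 = 352750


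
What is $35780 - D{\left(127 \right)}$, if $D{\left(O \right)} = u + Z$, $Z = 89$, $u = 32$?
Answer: $35659$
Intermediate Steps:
$D{\left(O \right)} = 121$ ($D{\left(O \right)} = 32 + 89 = 121$)
$35780 - D{\left(127 \right)} = 35780 - 121 = 35659$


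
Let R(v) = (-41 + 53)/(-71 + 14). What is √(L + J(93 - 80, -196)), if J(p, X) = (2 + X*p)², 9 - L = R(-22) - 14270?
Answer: √2345198671/19 ≈ 2548.8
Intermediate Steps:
R(v) = -4/19 (R(v) = 12/(-57) = 12*(-1/57) = -4/19)
L = 271305/19 (L = 9 - (-4/19 - 14270) = 9 - 1*(-271134/19) = 9 + 271134/19 = 271305/19 ≈ 14279.)
√(L + J(93 - 80, -196)) = √(271305/19 + (2 - 196*(93 - 80))²) = √(271305/19 + (2 - 196*13)²) = √(271305/19 + (2 - 2548)²) = √(271305/19 + (-2546)²) = √(271305/19 + 6482116) = √(123431509/19) = √2345198671/19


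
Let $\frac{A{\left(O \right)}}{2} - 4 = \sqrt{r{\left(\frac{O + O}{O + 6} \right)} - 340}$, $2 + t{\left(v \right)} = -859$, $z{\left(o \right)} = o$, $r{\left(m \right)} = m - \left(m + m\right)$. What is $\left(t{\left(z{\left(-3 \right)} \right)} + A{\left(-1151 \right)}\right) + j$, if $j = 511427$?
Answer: $510574 + \frac{2 i \sqrt{448384290}}{1145} \approx 5.1057 \cdot 10^{5} + 36.987 i$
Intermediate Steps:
$r{\left(m \right)} = - m$ ($r{\left(m \right)} = m - 2 m = - m$)
$t{\left(v \right)} = -861$ ($t{\left(v \right)} = -2 - 859 = -861$)
$A{\left(O \right)} = 8 + 2 \sqrt{-340 - \frac{2 O}{6 + O}}$ ($A{\left(O \right)} = 8 + 2 \sqrt{- \frac{O + O}{O + 6} - 340} = 8 + 2 \sqrt{- \frac{2 O}{6 + O} - 340} = 8 + 2 \sqrt{-340 - \frac{2 O}{6 + O}}$)
$\left(t{\left(z{\left(-3 \right)} \right)} + A{\left(-1151 \right)}\right) + j = \left(-861 + \left(8 + 2 \sqrt{6} \sqrt{\frac{-340 - -65607}{6 - 1151}}\right)\right) + 511427 = \left(-861 + \left(8 + 2 \sqrt{6} \sqrt{\frac{-340 + 65607}{-1145}}\right)\right) + 511427 = \left(-861 + \left(8 + 2 \sqrt{6} \sqrt{\left(- \frac{1}{1145}\right) 65267}\right)\right) + 511427 = \left(-861 + \left(8 + 2 \sqrt{6} \sqrt{- \frac{65267}{1145}}\right)\right) + 511427 = \left(-861 + \left(8 + 2 \sqrt{6} \frac{i \sqrt{74730715}}{1145}\right)\right) + 511427 = \left(-861 + \left(8 + \frac{2 i \sqrt{448384290}}{1145}\right)\right) + 511427 = \left(-853 + \frac{2 i \sqrt{448384290}}{1145}\right) + 511427 = 510574 + \frac{2 i \sqrt{448384290}}{1145}$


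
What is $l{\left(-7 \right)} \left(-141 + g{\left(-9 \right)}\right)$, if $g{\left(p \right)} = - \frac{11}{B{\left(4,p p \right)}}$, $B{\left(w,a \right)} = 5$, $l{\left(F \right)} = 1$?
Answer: $- \frac{716}{5} \approx -143.2$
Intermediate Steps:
$g{\left(p \right)} = - \frac{11}{5}$
$l{\left(-7 \right)} \left(-141 + g{\left(-9 \right)}\right) = 1 \left(-141 - \frac{11}{5}\right) = 1 \left(- \frac{716}{5}\right) = - \frac{716}{5}$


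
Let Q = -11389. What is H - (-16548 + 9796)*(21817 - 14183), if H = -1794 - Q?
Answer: 51554363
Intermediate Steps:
H = 9595 (H = -1794 - 1*(-11389) = -1794 + 11389 = 9595)
H - (-16548 + 9796)*(21817 - 14183) = 9595 - (-16548 + 9796)*(21817 - 14183) = 9595 - (-6752)*7634 = 9595 - 1*(-51544768) = 9595 + 51544768 = 51554363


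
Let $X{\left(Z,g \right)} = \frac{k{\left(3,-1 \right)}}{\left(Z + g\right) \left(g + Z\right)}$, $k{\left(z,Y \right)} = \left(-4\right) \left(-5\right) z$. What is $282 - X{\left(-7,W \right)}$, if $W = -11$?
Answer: $\frac{7609}{27} \approx 281.81$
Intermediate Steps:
$k{\left(z,Y \right)} = 20 z$
$X{\left(Z,g \right)} = \frac{60}{\left(Z + g\right)^{2}}$ ($X{\left(Z,g \right)} = \frac{20 \cdot 3}{\left(Z + g\right) \left(g + Z\right)} = \frac{60}{\left(Z + g\right) \left(Z + g\right)} = \frac{60}{\left(Z + g\right)^{2}}$)
$282 - X{\left(-7,W \right)} = 282 - \frac{60}{\left(-7 - 11\right)^{2}} = 282 - \frac{60}{324} = 282 - 60 \cdot \frac{1}{324} = 282 - \frac{5}{27} = \frac{7609}{27}$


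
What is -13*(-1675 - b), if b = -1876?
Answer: -2613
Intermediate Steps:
-13*(-1675 - b) = -13*(-1675 - 1*(-1876)) = -13*(-1675 + 1876) = -13*201 = -2613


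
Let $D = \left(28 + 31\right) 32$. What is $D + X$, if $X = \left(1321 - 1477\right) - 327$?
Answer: $1405$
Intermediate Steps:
$X = -483$ ($X = -156 - 327 = -483$)
$D = 1888$ ($D = 59 \cdot 32 = 1888$)
$D + X = 1888 - 483 = 1405$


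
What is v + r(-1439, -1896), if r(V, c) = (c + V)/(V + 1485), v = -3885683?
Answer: -7771511/2 ≈ -3.8858e+6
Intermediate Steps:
r(V, c) = (V + c)/(1485 + V)
v + r(-1439, -1896) = -3885683 + (-1439 - 1896)/(1485 - 1439) = -3885683 - 3335/46 = -3885683 + (1/46)*(-3335) = -3885683 - 145/2 = -7771511/2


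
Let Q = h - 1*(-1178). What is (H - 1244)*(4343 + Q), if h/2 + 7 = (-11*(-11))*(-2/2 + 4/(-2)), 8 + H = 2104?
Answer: 4073412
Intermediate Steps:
H = 2096 (H = -8 + 2104 = 2096)
h = -740 (h = -14 + 2*((-11*(-11))*(-2/2 + 4/(-2))) = -14 + 2*(121*(-2*½ + 4*(-½))) = -14 + 2*(121*(-1 - 2)) = -14 + 2*(121*(-3)) = -14 + 2*(-363) = -14 - 726 = -740)
Q = 438 (Q = -740 - 1*(-1178) = -740 + 1178 = 438)
(H - 1244)*(4343 + Q) = (2096 - 1244)*(4343 + 438) = 852*4781 = 4073412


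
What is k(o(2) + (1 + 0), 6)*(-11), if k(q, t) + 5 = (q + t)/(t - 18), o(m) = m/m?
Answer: 187/3 ≈ 62.333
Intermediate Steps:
o(m) = 1
k(q, t) = -5 + (q + t)/(-18 + t) (k(q, t) = -5 + (q + t)/(t - 18) = -5 + (q + t)/(-18 + t))
k(o(2) + (1 + 0), 6)*(-11) = ((90 + (1 + (1 + 0)) - 4*6)/(-18 + 6))*(-11) = ((90 + (1 + 1) - 24)/(-12))*(-11) = -(90 + 2 - 24)/12*(-11) = -1/12*68*(-11) = -17/3*(-11) = 187/3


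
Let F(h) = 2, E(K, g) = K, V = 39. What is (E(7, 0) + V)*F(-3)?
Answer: 92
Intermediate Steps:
(E(7, 0) + V)*F(-3) = (7 + 39)*2 = 46*2 = 92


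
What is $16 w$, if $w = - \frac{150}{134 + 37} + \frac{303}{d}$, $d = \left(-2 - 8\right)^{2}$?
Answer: $\frac{49084}{1425} \approx 34.445$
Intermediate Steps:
$d = 100$ ($d = \left(-10\right)^{2} = 100$)
$w = \frac{12271}{5700}$ ($w = - \frac{150}{134 + 37} + \frac{303}{100} = - \frac{150}{171} + 303 \cdot \frac{1}{100} = \left(-150\right) \frac{1}{171} + \frac{303}{100} = - \frac{50}{57} + \frac{303}{100} = \frac{12271}{5700} \approx 2.1528$)
$16 w = 16 \cdot \frac{12271}{5700} = \frac{49084}{1425}$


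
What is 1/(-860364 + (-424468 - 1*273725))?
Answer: -1/1558557 ≈ -6.4162e-7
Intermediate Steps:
1/(-860364 + (-424468 - 1*273725)) = 1/(-860364 + (-424468 - 273725)) = 1/(-860364 - 698193) = 1/(-1558557) = -1/1558557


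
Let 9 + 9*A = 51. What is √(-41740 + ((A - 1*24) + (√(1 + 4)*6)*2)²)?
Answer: 2*√(-91454 - 1044*√5)/3 ≈ 204.17*I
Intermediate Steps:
A = 14/3 (A = -1 + (⅑)*51 = -1 + 17/3 = 14/3 ≈ 4.6667)
√(-41740 + ((A - 1*24) + (√(1 + 4)*6)*2)²) = √(-41740 + ((14/3 - 1*24) + (√(1 + 4)*6)*2)²) = √(-41740 + ((14/3 - 24) + (√5*6)*2)²) = √(-41740 + (-58/3 + (6*√5)*2)²) = √(-41740 + (-58/3 + 12*√5)²)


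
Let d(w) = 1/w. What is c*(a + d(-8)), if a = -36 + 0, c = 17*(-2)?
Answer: 4913/4 ≈ 1228.3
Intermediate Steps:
c = -34
a = -36
c*(a + d(-8)) = -34*(-36 + 1/(-8)) = -34*(-36 - 1/8) = -34*(-289/8) = 4913/4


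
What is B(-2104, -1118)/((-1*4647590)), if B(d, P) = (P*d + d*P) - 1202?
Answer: -2351671/2323795 ≈ -1.0120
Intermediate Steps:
B(d, P) = -1202 + 2*P*d (B(d, P) = (P*d + P*d) - 1202 = 2*P*d - 1202 = -1202 + 2*P*d)
B(-2104, -1118)/((-1*4647590)) = (-1202 + 2*(-1118)*(-2104))/((-1*4647590)) = (-1202 + 4704544)/(-4647590) = 4703342*(-1/4647590) = -2351671/2323795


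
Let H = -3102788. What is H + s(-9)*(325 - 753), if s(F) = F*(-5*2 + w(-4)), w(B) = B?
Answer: -3156716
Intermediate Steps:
s(F) = -14*F (s(F) = F*(-5*2 - 4) = F*(-10 - 4) = F*(-14) = -14*F)
H + s(-9)*(325 - 753) = -3102788 + (-14*(-9))*(325 - 753) = -3102788 + 126*(-428) = -3102788 - 53928 = -3156716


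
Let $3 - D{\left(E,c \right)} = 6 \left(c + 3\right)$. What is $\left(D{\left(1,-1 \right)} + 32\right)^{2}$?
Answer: $529$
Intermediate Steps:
$D{\left(E,c \right)} = -15 - 6 c$ ($D{\left(E,c \right)} = 3 - 6 \left(c + 3\right) = 3 - 6 \left(3 + c\right) = 3 - \left(18 + 6 c\right) = -15 - 6 c$)
$\left(D{\left(1,-1 \right)} + 32\right)^{2} = \left(\left(-15 - -6\right) + 32\right)^{2} = \left(\left(-15 + 6\right) + 32\right)^{2} = \left(-9 + 32\right)^{2} = 23^{2} = 529$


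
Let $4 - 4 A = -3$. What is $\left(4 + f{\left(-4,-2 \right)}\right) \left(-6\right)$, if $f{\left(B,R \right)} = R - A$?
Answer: $- \frac{3}{2} \approx -1.5$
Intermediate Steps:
$A = \frac{7}{4}$ ($A = 1 - - \frac{3}{4} = 1 + \frac{3}{4} = \frac{7}{4} \approx 1.75$)
$f{\left(B,R \right)} = - \frac{7}{4} + R$ ($f{\left(B,R \right)} = R - \frac{7}{4} = - \frac{7}{4} + R$)
$\left(4 + f{\left(-4,-2 \right)}\right) \left(-6\right) = \left(4 - \frac{15}{4}\right) \left(-6\right) = \frac{1}{4} \left(-6\right) = - \frac{3}{2}$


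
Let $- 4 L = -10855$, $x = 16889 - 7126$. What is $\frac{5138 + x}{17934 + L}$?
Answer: $\frac{59604}{82591} \approx 0.72168$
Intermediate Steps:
$x = 9763$ ($x = 16889 - 7126 = 9763$)
$L = \frac{10855}{4}$ ($L = \left(- \frac{1}{4}\right) \left(-10855\right) = \frac{10855}{4} \approx 2713.8$)
$\frac{5138 + x}{17934 + L} = \frac{5138 + 9763}{17934 + \frac{10855}{4}} = \frac{14901}{\frac{82591}{4}} = 14901 \cdot \frac{4}{82591} = \frac{59604}{82591}$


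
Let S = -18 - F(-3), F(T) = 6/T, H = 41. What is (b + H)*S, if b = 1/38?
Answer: -12472/19 ≈ -656.42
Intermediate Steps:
S = -16 (S = -18 - 6/(-3) = -18 - 6*(-1)/3 = -18 - 1*(-2) = -18 + 2 = -16)
b = 1/38 ≈ 0.026316
(b + H)*S = (1/38 + 41)*(-16) = (1559/38)*(-16) = -12472/19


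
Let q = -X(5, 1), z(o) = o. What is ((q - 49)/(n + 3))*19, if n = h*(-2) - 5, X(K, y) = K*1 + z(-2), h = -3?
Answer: -247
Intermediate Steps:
X(K, y) = -2 + K (X(K, y) = K*1 - 2 = K - 2 = -2 + K)
n = 1 (n = -3*(-2) - 5 = 6 - 5 = 1)
q = -3 (q = -(-2 + 5) = -1*3 = -3)
((q - 49)/(n + 3))*19 = ((-3 - 49)/(1 + 3))*19 = -52/4*19 = -52*¼*19 = -13*19 = -247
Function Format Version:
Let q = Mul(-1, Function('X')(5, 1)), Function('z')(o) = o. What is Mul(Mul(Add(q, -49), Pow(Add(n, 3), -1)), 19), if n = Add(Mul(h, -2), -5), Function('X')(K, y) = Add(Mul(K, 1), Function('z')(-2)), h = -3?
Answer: -247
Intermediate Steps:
Function('X')(K, y) = Add(-2, K) (Function('X')(K, y) = Add(Mul(K, 1), -2) = Add(K, -2) = Add(-2, K))
n = 1 (n = Add(Mul(-3, -2), -5) = Add(6, -5) = 1)
q = -3 (q = Mul(-1, Add(-2, 5)) = Mul(-1, 3) = -3)
Mul(Mul(Add(q, -49), Pow(Add(n, 3), -1)), 19) = Mul(Mul(Add(-3, -49), Pow(Add(1, 3), -1)), 19) = Mul(Mul(-52, Pow(4, -1)), 19) = Mul(Mul(-52, Rational(1, 4)), 19) = Mul(-13, 19) = -247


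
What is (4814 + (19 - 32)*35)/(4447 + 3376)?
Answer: 4359/7823 ≈ 0.55720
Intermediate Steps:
(4814 + (19 - 32)*35)/(4447 + 3376) = (4814 - 13*35)/7823 = (4814 - 455)*(1/7823) = 4359*(1/7823) = 4359/7823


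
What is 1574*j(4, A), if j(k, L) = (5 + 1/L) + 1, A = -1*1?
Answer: 7870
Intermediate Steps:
A = -1
j(k, L) = 6 + 1/L
1574*j(4, A) = 1574*(6 + 1/(-1)) = 1574*(6 - 1) = 1574*5 = 7870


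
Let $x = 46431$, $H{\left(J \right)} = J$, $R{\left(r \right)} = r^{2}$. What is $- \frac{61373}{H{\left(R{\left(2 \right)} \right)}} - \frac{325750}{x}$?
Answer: $- \frac{2850912763}{185724} \approx -15350.0$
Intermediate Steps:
$- \frac{61373}{H{\left(R{\left(2 \right)} \right)}} - \frac{325750}{x} = - \frac{61373}{2^{2}} - \frac{325750}{46431} = - \frac{61373}{4} - \frac{325750}{46431} = - \frac{2850912763}{185724}$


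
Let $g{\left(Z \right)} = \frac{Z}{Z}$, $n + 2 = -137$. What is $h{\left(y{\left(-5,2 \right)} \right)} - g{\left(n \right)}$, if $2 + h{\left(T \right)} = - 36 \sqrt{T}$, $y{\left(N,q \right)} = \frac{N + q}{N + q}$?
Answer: $-39$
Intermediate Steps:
$n = -139$ ($n = -2 - 137 = -139$)
$y{\left(N,q \right)} = 1$
$g{\left(Z \right)} = 1$
$h{\left(T \right)} = -2 - 36 \sqrt{T}$
$h{\left(y{\left(-5,2 \right)} \right)} - g{\left(n \right)} = \left(-2 - 36 \sqrt{1}\right) - 1 = \left(-2 - 36\right) - 1 = -38 - 1 = -39$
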